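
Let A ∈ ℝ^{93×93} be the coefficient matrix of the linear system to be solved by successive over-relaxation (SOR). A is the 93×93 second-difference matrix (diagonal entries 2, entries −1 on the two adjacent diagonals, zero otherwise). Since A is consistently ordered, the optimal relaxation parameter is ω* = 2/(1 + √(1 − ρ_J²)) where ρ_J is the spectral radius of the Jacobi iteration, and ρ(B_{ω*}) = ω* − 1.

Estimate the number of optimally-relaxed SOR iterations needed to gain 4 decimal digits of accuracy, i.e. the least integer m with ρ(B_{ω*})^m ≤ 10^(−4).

m = 138

spectrum of D⁻¹(L+U) = {cos(kπ/94) : 1≤k≤93}; ρ_J = cos(π/94) = 0.9994416.
root = sin(π/94) = 0.0334150  (since 1−cos² = sin²).
ω* = 2/(1 + 0.0334150) = 2/1.0334150 = 1.9353309.
ρ_SOR = ω* − 1 = 1.9353309 − 1 = 0.9353309.
For 4 digits: m = 4·ln10 / (−ln 0.9353309) = 9.21034/0.0668549 = 137.766; round up → m = 138.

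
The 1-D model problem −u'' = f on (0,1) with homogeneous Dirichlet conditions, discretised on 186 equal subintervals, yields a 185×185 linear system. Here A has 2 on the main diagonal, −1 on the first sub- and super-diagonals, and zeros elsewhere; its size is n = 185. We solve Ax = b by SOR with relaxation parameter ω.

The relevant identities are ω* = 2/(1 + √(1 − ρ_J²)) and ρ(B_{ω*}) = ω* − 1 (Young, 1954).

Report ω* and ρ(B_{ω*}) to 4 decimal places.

ω* = 1.9668, ρ_SOR = 0.9668

[ρ_J] n=185: ρ(B_J) = cos(π/(n+1)) = cos(π/186) = 0.9999.
1 − cos²(π/186) = sin²(π/186) ⇒ √(1−ρ_J²) = sin(π/186) = 0.01689.
Young: ω* = 2/(1+√(1−ρ_J²)) = 2/(1+0.01689) = 2/1.01689 = 1.9668.
ρ_SOR = ω* − 1 = 1.9668 − 1 = 0.9668.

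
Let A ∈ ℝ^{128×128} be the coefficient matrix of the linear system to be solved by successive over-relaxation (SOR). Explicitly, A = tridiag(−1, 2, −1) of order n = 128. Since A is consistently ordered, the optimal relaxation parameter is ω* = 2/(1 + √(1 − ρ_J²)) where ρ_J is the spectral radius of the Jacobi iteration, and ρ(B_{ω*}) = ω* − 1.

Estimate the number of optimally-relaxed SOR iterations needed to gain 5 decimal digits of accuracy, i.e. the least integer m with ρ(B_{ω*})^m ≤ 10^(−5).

m = 237

ρ_J = max_k |cos(kπ/129)| = cos(π/129) = 0.9997035
1 − cos²(π/129) = sin²(π/129) ⇒ √(1−ρ_J²) = sin(π/129) = 0.0243510.
ω* = 2 / (1 + 0.0243510) = 2 / 1.0243510 ≈ 1.9524558.
ρ_SOR = ω* − 1 ≈ 0.9524558.
For 5 digits: m = 5·ln10 / (−ln 0.9524558) = 11.5129/0.0487116 = 236.348; round up → m = 237.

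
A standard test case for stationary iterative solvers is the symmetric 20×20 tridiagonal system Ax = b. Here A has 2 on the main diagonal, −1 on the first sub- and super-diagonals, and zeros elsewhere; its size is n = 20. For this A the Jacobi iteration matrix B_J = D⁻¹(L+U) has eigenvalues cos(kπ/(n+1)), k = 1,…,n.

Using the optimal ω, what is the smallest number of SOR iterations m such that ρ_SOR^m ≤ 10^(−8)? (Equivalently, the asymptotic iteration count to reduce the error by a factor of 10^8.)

m = 62

n=20: λ(B_J) = 1 − λ(A)/2 = cos(kπ/21); k=1 gives ρ_J = 0.9888308.
√(1−ρ_J²) simplifies to sin(π/21) = 0.1490423.
[ω*] 2 ÷ (1 + 0.1490423) = 2 ÷ 1.1490423 = 1.7405800.
and ρ(B_{ω*}) = 1.7405800 − 1 = 0.7405800.
For 8 digits: m = 8·ln10 / (−ln 0.7405800) = 18.4207/0.300322 = 61.336; round up → m = 62.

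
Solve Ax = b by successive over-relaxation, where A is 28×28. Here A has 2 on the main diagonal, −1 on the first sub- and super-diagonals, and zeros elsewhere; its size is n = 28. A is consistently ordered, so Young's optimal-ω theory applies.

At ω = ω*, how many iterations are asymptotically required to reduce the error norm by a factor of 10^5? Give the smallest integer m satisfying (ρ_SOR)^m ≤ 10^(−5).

m = 54

[ρ_J] n=28: ρ(B_J) = cos(π/(n+1)) = cos(π/29) = 0.9941380.
√(1−ρ_J²) = |sin(π/29)| = 0.1081190
[ω*] 2 ÷ (1 + 0.1081190) = 2 ÷ 1.1081190 = 1.8048603.
[ρ_SOR] ω* − 1 = 0.8048603.
ρ_SOR^m ≤ 10^(−5) ⇔ m ≥ 5·ln10/(−ln 0.8048603) = 11.5129/0.217087 = 53.034; m = ⌈53.034⌉ = 54.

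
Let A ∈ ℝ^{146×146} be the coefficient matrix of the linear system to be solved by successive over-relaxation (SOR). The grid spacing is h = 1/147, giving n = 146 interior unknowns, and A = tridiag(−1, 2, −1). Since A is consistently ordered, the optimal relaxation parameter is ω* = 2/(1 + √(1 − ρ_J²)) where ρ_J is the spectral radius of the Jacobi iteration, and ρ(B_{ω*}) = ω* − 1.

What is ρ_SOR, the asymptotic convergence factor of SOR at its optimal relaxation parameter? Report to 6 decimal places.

ρ_J = max_k |cos(kπ/147)| = cos(π/147) = 0.999772
√(1−ρ_J²) = |sin(π/147)| = 0.0213698
ω* = 2/(1 + 0.0213698) = 2/1.0213698 = 1.958155.
At ω = 1.958155 every |λ(B_ω)| = ω−1, so ρ_SOR = 0.958155.

ρ_SOR = 0.958155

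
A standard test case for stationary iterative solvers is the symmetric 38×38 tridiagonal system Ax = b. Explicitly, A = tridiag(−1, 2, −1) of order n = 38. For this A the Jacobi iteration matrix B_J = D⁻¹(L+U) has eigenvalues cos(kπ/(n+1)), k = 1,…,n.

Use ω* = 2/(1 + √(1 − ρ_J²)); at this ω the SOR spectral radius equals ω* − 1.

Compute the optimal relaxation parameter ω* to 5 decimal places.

ω* = 1.85105

ρ_J = max_k |cos(kπ/39)| = cos(π/39) = 0.99676
√(1−ρ_J²) = |sin(π/39)| = 0.080467
So ω* = 2/1.080467 = 1.85105 (Young).
ρ_SOR = ω* − 1 = 1.85105 − 1 = 0.85105.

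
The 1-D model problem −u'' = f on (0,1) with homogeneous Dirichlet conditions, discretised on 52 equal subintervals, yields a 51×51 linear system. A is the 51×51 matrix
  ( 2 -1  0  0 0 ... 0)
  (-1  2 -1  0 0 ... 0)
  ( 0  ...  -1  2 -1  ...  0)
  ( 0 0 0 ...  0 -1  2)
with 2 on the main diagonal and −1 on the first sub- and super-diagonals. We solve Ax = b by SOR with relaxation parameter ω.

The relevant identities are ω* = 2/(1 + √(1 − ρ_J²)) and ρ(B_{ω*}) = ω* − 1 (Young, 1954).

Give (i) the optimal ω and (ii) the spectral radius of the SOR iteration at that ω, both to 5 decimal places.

n=51: λ(B_J) = 1 − λ(A)/2 = cos(kπ/52); k=1 gives ρ_J = 0.99818.
√(1−ρ_J²) simplifies to sin(π/52) = 0.060378.
So ω* = 2/1.060378 = 1.88612 (Young).
Hence ρ(B_{ω*}) = 1.88612 − 1 = 0.88612.

ω* = 1.88612, ρ_SOR = 0.88612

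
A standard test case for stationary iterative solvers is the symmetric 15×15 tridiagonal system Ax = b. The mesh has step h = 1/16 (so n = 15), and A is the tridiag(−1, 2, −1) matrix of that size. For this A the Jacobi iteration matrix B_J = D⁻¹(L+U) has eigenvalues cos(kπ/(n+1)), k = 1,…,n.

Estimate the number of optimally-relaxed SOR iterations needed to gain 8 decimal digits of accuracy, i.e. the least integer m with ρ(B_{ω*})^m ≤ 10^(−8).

With n=15, ρ(Jacobi) = cos(π/16) = 0.9807853.
√(1 − cos²(π/16)) = sin(π/16) ≈ 0.1950903.
So ω* = 2/1.1950903 = 1.6735137 (Young).
and ρ(B_{ω*}) = 1.6735137 − 1 = 0.6735137.
For 8 digits: m = 8·ln10 / (−ln 0.6735137) = 18.4207/0.395247 = 46.606; round up → m = 47.

m = 47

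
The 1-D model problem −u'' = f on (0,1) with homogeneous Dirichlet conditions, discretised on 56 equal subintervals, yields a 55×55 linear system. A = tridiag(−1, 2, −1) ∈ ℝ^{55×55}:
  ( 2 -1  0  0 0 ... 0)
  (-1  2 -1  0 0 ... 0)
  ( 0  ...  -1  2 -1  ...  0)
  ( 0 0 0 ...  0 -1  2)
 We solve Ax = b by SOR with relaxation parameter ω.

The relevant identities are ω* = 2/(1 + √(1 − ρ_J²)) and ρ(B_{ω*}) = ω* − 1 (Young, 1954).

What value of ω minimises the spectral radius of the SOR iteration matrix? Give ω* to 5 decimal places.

ω* = 1.89381

½·tridiag(1,0,1) at n=55: λ_k = cos(kπ/56); max |λ| at k=1 ⇒ ρ_J = cos(π/56) ≈ 0.99843.
root = sin(π/56) = 0.056070  (since 1−cos² = sin²).
Then 2/(1+√(1−ρ_J²)) = 2/(1+0.056070); ω* = 2/1.056070 = 1.89381.
Hence ρ(B_{ω*}) = 1.89381 − 1 = 0.89381.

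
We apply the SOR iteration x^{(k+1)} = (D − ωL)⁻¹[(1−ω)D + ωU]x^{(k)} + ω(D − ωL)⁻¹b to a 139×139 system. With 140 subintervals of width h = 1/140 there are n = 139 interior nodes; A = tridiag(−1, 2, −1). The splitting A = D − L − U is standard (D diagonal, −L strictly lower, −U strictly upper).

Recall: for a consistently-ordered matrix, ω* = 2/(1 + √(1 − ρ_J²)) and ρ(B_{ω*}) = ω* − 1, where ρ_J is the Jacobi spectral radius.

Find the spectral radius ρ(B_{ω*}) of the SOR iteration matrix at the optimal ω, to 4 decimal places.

spectrum of D⁻¹(L+U) = {cos(kπ/140) : 1≤k≤139}; ρ_J = cos(π/140) = 0.9997.
1 − cos²(π/140) = sin²(π/140) ⇒ √(1−ρ_J²) = sin(π/140) = 0.02244.
ω* = 2/(1 + 0.02244) = 2/1.02244 = 1.9561.
ρ_SOR = ω* − 1 = 1.9561 − 1 = 0.9561.

ρ_SOR = 0.9561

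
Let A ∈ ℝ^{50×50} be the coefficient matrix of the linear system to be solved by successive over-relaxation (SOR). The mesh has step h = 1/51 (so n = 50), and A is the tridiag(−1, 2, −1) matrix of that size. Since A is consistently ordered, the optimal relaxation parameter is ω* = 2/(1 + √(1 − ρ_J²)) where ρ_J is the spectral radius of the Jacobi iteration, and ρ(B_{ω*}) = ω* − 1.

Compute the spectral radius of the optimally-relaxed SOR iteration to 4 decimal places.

ρ_SOR = 0.8840

[ρ_J] n=50: ρ(B_J) = cos(π/(n+1)) = cos(π/51) = 0.9981.
√(1−ρ_J²) simplifies to sin(π/51) = 0.06156.
So ω* = 2/1.06156 = 1.8840 (Young).
At ω = 1.8840 every |λ(B_ω)| = ω−1, so ρ_SOR = 0.8840.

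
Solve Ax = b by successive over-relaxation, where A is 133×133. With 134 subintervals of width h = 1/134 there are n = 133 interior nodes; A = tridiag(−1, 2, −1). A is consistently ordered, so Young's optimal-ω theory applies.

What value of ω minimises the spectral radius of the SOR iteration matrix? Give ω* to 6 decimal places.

ω* = 1.954189

n=133: λ(B_J) = 1 − λ(A)/2 = cos(kπ/134); k=1 gives ρ_J = 0.999725.
1 − cos²(π/134) = sin²(π/134) ⇒ √(1−ρ_J²) = sin(π/134) = 0.0234426.
So ω* = 2/1.0234426 = 1.954189 (Young).
Hence ρ(B_{ω*}) = 1.954189 − 1 = 0.954189.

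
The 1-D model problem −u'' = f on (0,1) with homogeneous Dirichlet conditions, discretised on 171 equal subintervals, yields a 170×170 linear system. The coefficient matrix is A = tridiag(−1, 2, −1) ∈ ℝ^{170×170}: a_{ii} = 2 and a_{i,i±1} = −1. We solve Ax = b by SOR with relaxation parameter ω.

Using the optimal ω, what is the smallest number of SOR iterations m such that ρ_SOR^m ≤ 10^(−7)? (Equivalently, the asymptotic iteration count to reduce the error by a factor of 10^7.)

m = 439

n=170: λ(B_J) = 1 − λ(A)/2 = cos(kπ/171); k=1 gives ρ_J = 0.9998312.
√(1−ρ_J²) = |sin(π/171)| = 0.0183709
[ω*] 2 ÷ (1 + 0.0183709) = 2 ÷ 1.0183709 = 1.9639210.
ρ_SOR = ω* − 1 = 1.9639210 − 1 = 0.9639210.
For 7 digits: m = 7·ln10 / (−ln 0.9639210) = 16.1181/0.0367459 = 438.637; round up → m = 439.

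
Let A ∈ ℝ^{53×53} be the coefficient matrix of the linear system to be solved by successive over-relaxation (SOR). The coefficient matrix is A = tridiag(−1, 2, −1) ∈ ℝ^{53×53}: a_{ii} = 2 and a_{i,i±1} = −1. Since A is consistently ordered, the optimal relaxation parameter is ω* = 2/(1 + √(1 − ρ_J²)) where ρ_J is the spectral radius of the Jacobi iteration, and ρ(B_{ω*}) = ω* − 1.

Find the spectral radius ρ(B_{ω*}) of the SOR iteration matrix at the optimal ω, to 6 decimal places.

ρ_SOR = 0.890100

spectrum of D⁻¹(L+U) = {cos(kπ/54) : 1≤k≤53}; ρ_J = cos(π/54) = 0.998308.
1 − cos²(π/54) = sin²(π/54) ⇒ √(1−ρ_J²) = sin(π/54) = 0.0581448.
[ω*] 2 ÷ (1 + 0.0581448) = 2 ÷ 1.0581448 = 1.890100.
ρ_SOR = ω* − 1 ≈ 0.890100.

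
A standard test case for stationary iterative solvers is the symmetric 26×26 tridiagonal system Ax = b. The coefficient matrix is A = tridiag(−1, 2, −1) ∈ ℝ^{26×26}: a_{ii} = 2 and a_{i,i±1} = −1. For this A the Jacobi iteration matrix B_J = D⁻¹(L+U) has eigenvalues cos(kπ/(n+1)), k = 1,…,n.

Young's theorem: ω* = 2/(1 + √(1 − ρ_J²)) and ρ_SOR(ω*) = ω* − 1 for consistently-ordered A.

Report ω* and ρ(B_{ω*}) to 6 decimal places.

ω* = 1.791966, ρ_SOR = 0.791966

[ρ_J] n=26: ρ(B_J) = cos(π/(n+1)) = cos(π/27) = 0.993238.
1 − cos²(π/27) = sin²(π/27) ⇒ √(1−ρ_J²) = sin(π/27) = 0.1160929.
Young: ω* = 2/(1+√(1−ρ_J²)) = 2/(1+0.1160929) = 2/1.1160929 = 1.791966.
ρ_SOR = ω* − 1 = 1.791966 − 1 = 0.791966.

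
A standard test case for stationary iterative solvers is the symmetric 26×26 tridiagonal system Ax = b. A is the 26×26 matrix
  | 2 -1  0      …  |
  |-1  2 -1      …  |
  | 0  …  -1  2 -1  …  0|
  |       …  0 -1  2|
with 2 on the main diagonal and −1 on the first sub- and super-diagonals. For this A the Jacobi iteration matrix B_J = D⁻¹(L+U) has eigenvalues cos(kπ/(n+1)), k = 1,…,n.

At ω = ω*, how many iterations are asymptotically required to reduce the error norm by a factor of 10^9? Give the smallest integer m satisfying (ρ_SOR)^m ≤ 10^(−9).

m = 89

ρ_J = max_k |cos(kπ/27)| = cos(π/27) = 0.9932384
√(1 − cos²(π/27)) = sin(π/27) ≈ 0.1160929.
Young: ω* = 2/(1+√(1−ρ_J²)) = 2/(1+0.1160929) = 2/1.1160929 = 1.7919655.
Hence ρ(B_{ω*}) = 1.7919655 − 1 = 0.7919655.
m ≥ 9·ln10 / (−ln 0.7919655) = 88.851; smallest integer m = 89.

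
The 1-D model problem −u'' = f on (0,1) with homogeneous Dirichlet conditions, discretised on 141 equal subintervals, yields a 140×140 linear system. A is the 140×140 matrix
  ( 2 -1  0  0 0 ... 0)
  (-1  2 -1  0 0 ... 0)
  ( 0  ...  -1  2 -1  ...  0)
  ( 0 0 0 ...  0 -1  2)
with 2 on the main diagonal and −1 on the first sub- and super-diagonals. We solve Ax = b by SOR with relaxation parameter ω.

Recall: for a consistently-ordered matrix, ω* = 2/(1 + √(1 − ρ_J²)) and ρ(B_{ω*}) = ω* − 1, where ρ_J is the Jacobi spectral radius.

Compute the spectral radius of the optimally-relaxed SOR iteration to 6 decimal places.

n=140: λ(B_J) = 1 − λ(A)/2 = cos(kπ/141); k=1 gives ρ_J = 0.999752.
√(1−ρ_J²) = |sin(π/141)| = 0.0222790
ω* = 2 / (1 + 0.0222790) = 2 / 1.0222790 ≈ 1.956413.
Hence ρ(B_{ω*}) = 1.956413 − 1 = 0.956413.

ρ_SOR = 0.956413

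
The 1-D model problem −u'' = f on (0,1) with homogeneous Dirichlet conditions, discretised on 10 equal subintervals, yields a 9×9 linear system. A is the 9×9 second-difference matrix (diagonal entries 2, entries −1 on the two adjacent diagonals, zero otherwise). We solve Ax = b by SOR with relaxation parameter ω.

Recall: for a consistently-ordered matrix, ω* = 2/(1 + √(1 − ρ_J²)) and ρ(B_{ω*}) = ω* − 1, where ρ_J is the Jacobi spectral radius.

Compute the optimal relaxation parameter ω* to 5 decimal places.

ω* = 1.52786

B_J for the 9×9 system has eigenvalues cos(kπ/10); ρ_J = cos(π/10) = 0.95106.
√(1−ρ_J²) simplifies to sin(π/10) = 0.309017.
ω* = 2/(1 + 0.309017) = 2/1.309017 = 1.52786.
[ρ_SOR] ω* − 1 = 0.52786.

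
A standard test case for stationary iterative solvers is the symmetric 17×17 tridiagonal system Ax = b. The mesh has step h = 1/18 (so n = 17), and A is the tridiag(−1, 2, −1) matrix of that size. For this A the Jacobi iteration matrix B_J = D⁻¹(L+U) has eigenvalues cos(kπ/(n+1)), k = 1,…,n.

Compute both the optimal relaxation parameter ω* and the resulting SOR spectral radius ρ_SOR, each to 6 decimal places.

n=17: λ(B_J) = 1 − λ(A)/2 = cos(kπ/18); k=1 gives ρ_J = 0.984808.
1 − cos²(π/18) = sin²(π/18) ⇒ √(1−ρ_J²) = sin(π/18) = 0.1736482.
Then 2/(1+√(1−ρ_J²)) = 2/(1+0.1736482); ω* = 2/1.1736482 = 1.704088.
and ρ(B_{ω*}) = 1.704088 − 1 = 0.704088.

ω* = 1.704088, ρ_SOR = 0.704088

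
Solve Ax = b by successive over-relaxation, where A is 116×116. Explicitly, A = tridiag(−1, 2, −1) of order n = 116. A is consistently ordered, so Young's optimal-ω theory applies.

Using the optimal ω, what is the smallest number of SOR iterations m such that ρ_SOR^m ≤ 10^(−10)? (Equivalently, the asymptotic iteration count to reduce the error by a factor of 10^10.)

m = 429

B_J for the 116×116 system has eigenvalues cos(kπ/117); ρ_J = cos(π/117) = 0.9996395.
√(1 − cos²(π/117)) = sin(π/117) ≈ 0.0268480.
ω* = 2/(1+0.0268480) = 1.9477079
[ρ_SOR] ω* − 1 = 0.9477079.
ρ_SOR^m ≤ 10^(−10) ⇔ m ≥ 10·ln10/(−ln 0.9477079) = 23.0259/0.0537089 = 428.717; m = ⌈428.717⌉ = 429.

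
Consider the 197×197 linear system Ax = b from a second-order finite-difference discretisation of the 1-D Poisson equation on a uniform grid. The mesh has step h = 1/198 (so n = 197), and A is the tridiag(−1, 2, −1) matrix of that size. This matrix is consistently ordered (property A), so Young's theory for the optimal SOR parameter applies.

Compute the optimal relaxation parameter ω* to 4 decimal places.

ω* = 1.9688

With n=197, ρ(Jacobi) = cos(π/198) = 0.9999.
√(1−ρ_J²) simplifies to sin(π/198) = 0.01587.
ω* = 2/(1 + 0.01587) = 2/1.01587 = 1.9688.
[ρ_SOR] ω* − 1 = 0.9688.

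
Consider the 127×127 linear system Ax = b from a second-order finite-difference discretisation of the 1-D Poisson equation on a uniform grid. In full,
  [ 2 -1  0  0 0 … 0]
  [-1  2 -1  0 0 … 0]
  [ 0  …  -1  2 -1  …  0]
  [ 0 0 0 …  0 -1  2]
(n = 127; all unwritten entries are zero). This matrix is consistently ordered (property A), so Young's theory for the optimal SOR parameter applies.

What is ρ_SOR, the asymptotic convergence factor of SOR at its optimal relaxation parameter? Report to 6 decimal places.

ρ_SOR = 0.952093

n=127: λ(B_J) = 1 − λ(A)/2 = cos(kπ/128); k=1 gives ρ_J = 0.999699.
root = sin(π/128) = 0.0245412  (since 1−cos² = sin²).
Then 2/(1+√(1−ρ_J²)) = 2/(1+0.0245412); ω* = 2/1.0245412 = 1.952093.
ρ(B_{ω*}) = ω*−1 = 0.952093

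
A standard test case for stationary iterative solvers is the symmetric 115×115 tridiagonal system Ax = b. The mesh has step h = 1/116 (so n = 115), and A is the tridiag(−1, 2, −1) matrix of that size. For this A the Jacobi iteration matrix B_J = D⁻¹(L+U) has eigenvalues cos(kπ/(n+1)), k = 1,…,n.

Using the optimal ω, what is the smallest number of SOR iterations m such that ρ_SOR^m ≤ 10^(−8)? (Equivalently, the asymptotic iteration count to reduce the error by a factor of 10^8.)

spectrum of D⁻¹(L+U) = {cos(kπ/116) : 1≤k≤115}; ρ_J = cos(π/116) = 0.9996333.
√(1−ρ_J²) simplifies to sin(π/116) = 0.0270794.
ω* = 2 / (1 + 0.0270794) = 2 / 1.0270794 ≈ 1.9472691.
Hence ρ(B_{ω*}) = 1.9472691 − 1 = 0.9472691.
ρ_SOR^m ≤ 10^(−8) ⇔ m ≥ 8·ln10/(−ln 0.9472691) = 18.4207/0.0541721 = 340.040; m = ⌈340.040⌉ = 341.

m = 341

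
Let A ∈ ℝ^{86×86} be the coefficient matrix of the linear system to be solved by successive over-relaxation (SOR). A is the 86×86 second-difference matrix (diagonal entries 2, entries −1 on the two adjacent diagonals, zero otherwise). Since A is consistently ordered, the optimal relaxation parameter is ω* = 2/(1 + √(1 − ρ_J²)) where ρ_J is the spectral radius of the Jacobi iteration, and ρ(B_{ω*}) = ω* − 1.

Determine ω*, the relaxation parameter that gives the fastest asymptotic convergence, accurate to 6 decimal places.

½·tridiag(1,0,1) at n=86: λ_k = cos(kπ/87); max |λ| at k=1 ⇒ ρ_J = cos(π/87) ≈ 0.999348.
√(1−ρ_J²) = |sin(π/87)| = 0.0361024
So ω* = 2/1.0361024 = 1.930311 (Young).
ρ_SOR = ω* − 1 ≈ 0.930311.

ω* = 1.930311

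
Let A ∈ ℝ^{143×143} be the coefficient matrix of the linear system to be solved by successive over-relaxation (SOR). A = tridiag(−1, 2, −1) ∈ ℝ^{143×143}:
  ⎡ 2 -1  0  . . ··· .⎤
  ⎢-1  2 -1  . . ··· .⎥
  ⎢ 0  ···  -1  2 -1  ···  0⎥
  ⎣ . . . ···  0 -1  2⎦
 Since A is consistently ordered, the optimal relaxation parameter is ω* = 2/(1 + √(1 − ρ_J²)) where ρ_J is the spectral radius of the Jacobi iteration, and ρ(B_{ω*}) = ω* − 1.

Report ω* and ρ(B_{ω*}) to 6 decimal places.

n=143: λ(B_J) = 1 − λ(A)/2 = cos(kπ/144); k=1 gives ρ_J = 0.999762.
1 − cos²(π/144) = sin²(π/144) ⇒ √(1−ρ_J²) = sin(π/144) = 0.0218149.
Young: ω* = 2/(1+√(1−ρ_J²)) = 2/(1+0.0218149) = 2/1.0218149 = 1.957302.
ρ(B_{ω*}) = ω*−1 = 0.957302

ω* = 1.957302, ρ_SOR = 0.957302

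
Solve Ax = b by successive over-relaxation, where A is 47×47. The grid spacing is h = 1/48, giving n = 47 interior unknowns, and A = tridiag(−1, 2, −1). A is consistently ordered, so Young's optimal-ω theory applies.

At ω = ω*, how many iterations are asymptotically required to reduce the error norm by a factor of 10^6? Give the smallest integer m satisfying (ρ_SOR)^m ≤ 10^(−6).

[ρ_J] n=47: ρ(B_J) = cos(π/(n+1)) = cos(π/48) = 0.9978589.
√(1−ρ_J²) = |sin(π/48)| = 0.0654031
ω* = 2 / (1 + 0.0654031) = 2 / 1.0654031 ≈ 1.8772237.
At ω = 1.8772237 every |λ(B_ω)| = ω−1, so ρ_SOR = 0.8772237.
ρ_SOR^m ≤ 10^(−6) ⇔ m ≥ 6·ln10/(−ln 0.8772237) = 13.8155/0.130993 = 105.467; m = ⌈105.467⌉ = 106.

m = 106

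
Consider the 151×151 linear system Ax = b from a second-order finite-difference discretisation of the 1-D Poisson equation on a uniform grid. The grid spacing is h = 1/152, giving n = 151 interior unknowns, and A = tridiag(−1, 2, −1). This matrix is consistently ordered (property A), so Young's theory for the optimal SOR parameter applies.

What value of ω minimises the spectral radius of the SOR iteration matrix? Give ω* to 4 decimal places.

ω* = 1.9595

[ρ_J] n=151: ρ(B_J) = cos(π/(n+1)) = cos(π/152) = 0.9998.
√(1−ρ_J²) = |sin(π/152)| = 0.02067
ω* = 2/(1+0.02067) = 1.9595
[ρ_SOR] ω* − 1 = 0.9595.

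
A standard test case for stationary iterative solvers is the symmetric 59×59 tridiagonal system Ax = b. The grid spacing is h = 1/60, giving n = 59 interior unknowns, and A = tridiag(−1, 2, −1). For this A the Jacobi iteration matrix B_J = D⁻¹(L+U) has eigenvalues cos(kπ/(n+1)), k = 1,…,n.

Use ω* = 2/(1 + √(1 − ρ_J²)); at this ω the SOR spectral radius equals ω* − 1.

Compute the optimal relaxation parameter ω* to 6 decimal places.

[ρ_J] n=59: ρ(B_J) = cos(π/(n+1)) = cos(π/60) = 0.998630.
1 − cos²(π/60) = sin²(π/60) ⇒ √(1−ρ_J²) = sin(π/60) = 0.0523360.
So ω* = 2/1.0523360 = 1.900534 (Young).
ρ_SOR = ω* − 1 ≈ 0.900534.

ω* = 1.900534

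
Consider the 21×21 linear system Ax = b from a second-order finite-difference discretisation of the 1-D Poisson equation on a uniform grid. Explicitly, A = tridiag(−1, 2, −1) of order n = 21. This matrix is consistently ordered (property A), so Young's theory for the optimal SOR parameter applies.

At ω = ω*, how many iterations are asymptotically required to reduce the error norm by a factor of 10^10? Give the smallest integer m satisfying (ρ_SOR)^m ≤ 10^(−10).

m = 81

With n=21, ρ(Jacobi) = cos(π/22) = 0.9898214.
root = sin(π/22) = 0.1423148  (since 1−cos² = sin²).
ω* = 2/(1 + 0.1423148) = 2/1.1423148 = 1.7508309.
At ω = 1.7508309 every |λ(B_ω)| = ω−1, so ρ_SOR = 0.7508309.
10·ln10 = 23.0259; −ln(0.7508309) = 0.286575; m = ⌈23.0259/0.286575⌉ = ⌈80.349⌉ = 81.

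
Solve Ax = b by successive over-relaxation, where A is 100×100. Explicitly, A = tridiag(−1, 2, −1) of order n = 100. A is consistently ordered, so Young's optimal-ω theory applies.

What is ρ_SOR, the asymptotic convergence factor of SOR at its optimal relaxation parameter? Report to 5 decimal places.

ρ_SOR = 0.93968

n=100: λ(B_J) = 1 − λ(A)/2 = cos(kπ/101); k=1 gives ρ_J = 0.99952.
√(1−ρ_J²) simplifies to sin(π/101) = 0.031100.
So ω* = 2/1.031100 = 1.93968 (Young).
ρ(B_{ω*}) = ω*−1 = 0.93968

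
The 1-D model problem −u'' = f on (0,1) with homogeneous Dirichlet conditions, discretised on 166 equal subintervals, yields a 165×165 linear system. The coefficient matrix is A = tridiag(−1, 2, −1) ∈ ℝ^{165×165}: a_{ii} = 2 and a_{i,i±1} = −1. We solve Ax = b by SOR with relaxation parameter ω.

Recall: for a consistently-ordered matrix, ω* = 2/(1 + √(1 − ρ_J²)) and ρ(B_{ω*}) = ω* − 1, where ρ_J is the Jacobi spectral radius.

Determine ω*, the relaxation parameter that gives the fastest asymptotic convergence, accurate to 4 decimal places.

ω* = 1.9629

½·tridiag(1,0,1) at n=165: λ_k = cos(kπ/166); max |λ| at k=1 ⇒ ρ_J = cos(π/166) ≈ 0.9998.
√(1 − cos²(π/166)) = sin(π/166) ≈ 0.01892.
So ω* = 2/1.01892 = 1.9629 (Young).
ρ_SOR = ω* − 1 ≈ 0.9629.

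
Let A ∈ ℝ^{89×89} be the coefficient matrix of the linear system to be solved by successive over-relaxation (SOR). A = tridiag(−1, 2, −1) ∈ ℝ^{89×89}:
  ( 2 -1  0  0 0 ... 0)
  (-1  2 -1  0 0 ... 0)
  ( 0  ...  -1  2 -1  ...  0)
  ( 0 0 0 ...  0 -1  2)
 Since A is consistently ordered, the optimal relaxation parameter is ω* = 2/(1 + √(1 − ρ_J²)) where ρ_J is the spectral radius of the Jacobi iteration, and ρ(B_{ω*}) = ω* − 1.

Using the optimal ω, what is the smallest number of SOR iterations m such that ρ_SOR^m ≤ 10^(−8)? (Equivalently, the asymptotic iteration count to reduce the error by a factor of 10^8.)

m = 264

B_J for the 89×89 system has eigenvalues cos(kπ/90); ρ_J = cos(π/90) = 0.9993908.
√(1 − cos²(π/90)) = sin(π/90) ≈ 0.0348995.
Then 2/(1+√(1−ρ_J²)) = 2/(1+0.0348995); ω* = 2/1.0348995 = 1.9325548.
[ρ_SOR] ω* − 1 = 0.9325548.
ρ_SOR^m ≤ 10^(−8) ⇔ m ≥ 8·ln10/(−ln 0.9325548) = 18.4207/0.0698274 = 263.803; m = ⌈263.803⌉ = 264.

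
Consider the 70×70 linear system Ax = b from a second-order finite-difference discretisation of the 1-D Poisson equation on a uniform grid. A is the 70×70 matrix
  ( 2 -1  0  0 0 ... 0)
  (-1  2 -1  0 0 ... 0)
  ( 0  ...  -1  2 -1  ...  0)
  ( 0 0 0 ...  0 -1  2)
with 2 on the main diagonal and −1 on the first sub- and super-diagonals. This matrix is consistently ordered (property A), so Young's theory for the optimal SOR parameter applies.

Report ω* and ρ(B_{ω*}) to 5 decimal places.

With n=70, ρ(Jacobi) = cos(π/71) = 0.99902.
√(1−ρ_J²) simplifies to sin(π/71) = 0.044233.
Young: ω* = 2/(1+√(1−ρ_J²)) = 2/(1+0.044233) = 2/1.044233 = 1.91528.
At ω = 1.91528 every |λ(B_ω)| = ω−1, so ρ_SOR = 0.91528.

ω* = 1.91528, ρ_SOR = 0.91528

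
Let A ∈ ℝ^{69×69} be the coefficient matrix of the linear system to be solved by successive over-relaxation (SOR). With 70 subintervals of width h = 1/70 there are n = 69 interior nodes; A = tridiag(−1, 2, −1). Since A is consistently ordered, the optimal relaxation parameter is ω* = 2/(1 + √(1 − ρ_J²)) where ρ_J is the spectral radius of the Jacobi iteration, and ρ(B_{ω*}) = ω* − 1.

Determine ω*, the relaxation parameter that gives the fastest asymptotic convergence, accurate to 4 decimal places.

ω* = 1.9141

With n=69, ρ(Jacobi) = cos(π/70) = 0.9990.
√(1 − cos²(π/70)) = sin(π/70) ≈ 0.04486.
Young: ω* = 2/(1+√(1−ρ_J²)) = 2/(1+0.04486) = 2/1.04486 = 1.9141.
[ρ_SOR] ω* − 1 = 0.9141.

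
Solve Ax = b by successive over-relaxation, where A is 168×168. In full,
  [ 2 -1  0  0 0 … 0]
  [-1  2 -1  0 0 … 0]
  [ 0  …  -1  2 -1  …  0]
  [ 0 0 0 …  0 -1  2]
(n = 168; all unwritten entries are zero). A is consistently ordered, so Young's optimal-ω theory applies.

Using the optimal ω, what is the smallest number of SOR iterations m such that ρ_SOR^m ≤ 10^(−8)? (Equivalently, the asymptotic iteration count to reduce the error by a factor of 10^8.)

n=168: λ(B_J) = 1 − λ(A)/2 = cos(kπ/169); k=1 gives ρ_J = 0.9998272.
√(1 − cos²(π/169)) = sin(π/169) ≈ 0.0185882.
So ω* = 2/1.0185882 = 1.9635020 (Young).
ρ_SOR = ω* − 1 ≈ 0.9635020.
8·ln10 = 18.4207; −ln(0.9635020) = 0.0371807; m = ⌈18.4207/0.0371807⌉ = ⌈495.437⌉ = 496.

m = 496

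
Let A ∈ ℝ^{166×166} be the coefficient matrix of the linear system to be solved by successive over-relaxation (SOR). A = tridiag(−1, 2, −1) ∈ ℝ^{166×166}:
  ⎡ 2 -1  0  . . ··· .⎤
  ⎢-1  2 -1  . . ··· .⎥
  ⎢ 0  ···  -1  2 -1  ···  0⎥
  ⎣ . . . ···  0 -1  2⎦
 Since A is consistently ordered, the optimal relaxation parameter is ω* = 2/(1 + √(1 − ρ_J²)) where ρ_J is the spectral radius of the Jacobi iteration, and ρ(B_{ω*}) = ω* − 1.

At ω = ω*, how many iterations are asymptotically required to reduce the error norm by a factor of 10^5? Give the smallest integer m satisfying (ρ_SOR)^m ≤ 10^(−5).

With n=166, ρ(Jacobi) = cos(π/167) = 0.9998231.
√(1−ρ_J²) = |sin(π/167)| = 0.0188108
So ω* = 2/1.0188108 = 1.9630730 (Young).
ρ(B_{ω*}) = ω*−1 = 0.9630730
(0.9630730)^m ≤ 10^{−5}  ⇒  m·ln(0.9630730) ≤ −5·ln10  ⇒  m ≥ 305.982  ⇒  m = 306

m = 306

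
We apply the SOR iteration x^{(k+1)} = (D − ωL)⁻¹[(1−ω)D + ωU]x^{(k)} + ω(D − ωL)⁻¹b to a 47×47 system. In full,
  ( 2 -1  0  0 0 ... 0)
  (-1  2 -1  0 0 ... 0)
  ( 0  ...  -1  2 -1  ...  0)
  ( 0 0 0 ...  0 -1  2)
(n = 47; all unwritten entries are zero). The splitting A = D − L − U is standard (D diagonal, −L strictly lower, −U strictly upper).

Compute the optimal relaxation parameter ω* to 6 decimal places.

ρ_J = max_k |cos(kπ/48)| = cos(π/48) = 0.997859
√(1−ρ_J²) = |sin(π/48)| = 0.0654031
ω* = 2/(1 + 0.0654031) = 2/1.0654031 = 1.877224.
and ρ(B_{ω*}) = 1.877224 − 1 = 0.877224.

ω* = 1.877224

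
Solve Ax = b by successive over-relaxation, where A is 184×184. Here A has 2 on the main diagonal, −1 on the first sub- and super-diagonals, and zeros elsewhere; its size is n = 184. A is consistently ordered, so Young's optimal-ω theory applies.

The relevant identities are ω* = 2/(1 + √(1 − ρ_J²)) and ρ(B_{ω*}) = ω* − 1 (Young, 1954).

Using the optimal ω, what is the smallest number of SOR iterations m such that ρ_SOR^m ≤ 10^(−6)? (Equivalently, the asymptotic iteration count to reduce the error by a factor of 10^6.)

½·tridiag(1,0,1) at n=184: λ_k = cos(kπ/185); max |λ| at k=1 ⇒ ρ_J = cos(π/185) ≈ 0.9998558.
1 − cos²(π/185) = sin²(π/185) ⇒ √(1−ρ_J²) = sin(π/185) = 0.0169808.
ω* = 2/(1 + 0.0169808) = 2/1.0169808 = 1.9666055.
ρ_SOR = ω* − 1 ≈ 0.9666055.
(0.9666055)^m ≤ 10^{−6}  ⇒  m·ln(0.9666055) ≤ −6·ln10  ⇒  m ≥ 406.759  ⇒  m = 407

m = 407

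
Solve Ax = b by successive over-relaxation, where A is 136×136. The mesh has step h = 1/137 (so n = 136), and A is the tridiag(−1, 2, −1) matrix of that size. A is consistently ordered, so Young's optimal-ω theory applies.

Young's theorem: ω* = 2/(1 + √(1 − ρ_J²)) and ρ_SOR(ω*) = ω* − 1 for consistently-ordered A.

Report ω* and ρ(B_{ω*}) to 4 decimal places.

n=136: λ(B_J) = 1 − λ(A)/2 = cos(kπ/137); k=1 gives ρ_J = 0.9997.
1 − cos²(π/137) = sin²(π/137) ⇒ √(1−ρ_J²) = sin(π/137) = 0.02293.
ω* = 2 / (1 + 0.02293) = 2 / 1.02293 ≈ 1.9552.
Hence ρ(B_{ω*}) = 1.9552 − 1 = 0.9552.

ω* = 1.9552, ρ_SOR = 0.9552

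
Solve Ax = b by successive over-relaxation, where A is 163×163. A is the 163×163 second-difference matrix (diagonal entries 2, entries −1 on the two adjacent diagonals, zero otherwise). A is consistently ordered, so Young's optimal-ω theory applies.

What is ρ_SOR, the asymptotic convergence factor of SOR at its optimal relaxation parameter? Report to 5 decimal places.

ρ_SOR = 0.96241

n=163: λ(B_J) = 1 − λ(A)/2 = cos(kπ/164); k=1 gives ρ_J = 0.99982.
1 − cos²(π/164) = sin²(π/164) ⇒ √(1−ρ_J²) = sin(π/164) = 0.019155.
ω* = 2/(1+0.019155) = 1.96241
Hence ρ(B_{ω*}) = 1.96241 − 1 = 0.96241.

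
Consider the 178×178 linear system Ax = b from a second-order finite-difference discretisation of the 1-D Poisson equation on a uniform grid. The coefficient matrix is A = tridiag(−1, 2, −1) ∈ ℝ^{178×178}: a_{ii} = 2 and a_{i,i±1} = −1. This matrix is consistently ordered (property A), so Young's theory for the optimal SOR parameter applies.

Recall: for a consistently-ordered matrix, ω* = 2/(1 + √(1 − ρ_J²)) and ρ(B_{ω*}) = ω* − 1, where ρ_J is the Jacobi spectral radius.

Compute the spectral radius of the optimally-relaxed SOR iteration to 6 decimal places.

ρ_SOR = 0.965506

½·tridiag(1,0,1) at n=178: λ_k = cos(kπ/179); max |λ| at k=1 ⇒ ρ_J = cos(π/179) ≈ 0.999846.
√(1−ρ_J²) = |sin(π/179)| = 0.0175499
Then 2/(1+√(1−ρ_J²)) = 2/(1+0.0175499); ω* = 2/1.0175499 = 1.965506.
ρ(B_{ω*}) = ω*−1 = 0.965506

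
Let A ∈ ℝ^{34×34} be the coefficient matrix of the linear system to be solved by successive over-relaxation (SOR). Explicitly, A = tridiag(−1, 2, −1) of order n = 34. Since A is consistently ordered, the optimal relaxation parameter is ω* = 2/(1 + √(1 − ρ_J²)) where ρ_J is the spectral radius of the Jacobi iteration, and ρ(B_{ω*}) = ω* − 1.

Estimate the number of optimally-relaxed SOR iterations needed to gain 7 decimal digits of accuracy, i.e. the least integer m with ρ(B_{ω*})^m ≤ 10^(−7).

With n=34, ρ(Jacobi) = cos(π/35) = 0.9959743.
root = sin(π/35) = 0.0896393  (since 1−cos² = sin²).
ω* = 2/(1 + 0.0896393) = 2/1.0896393 = 1.8354698.
[ρ_SOR] ω* − 1 = 0.8354698.
(0.8354698)^m ≤ 10^{−7}  ⇒  m·ln(0.8354698) ≤ −7·ln10  ⇒  m ≥ 89.664  ⇒  m = 90

m = 90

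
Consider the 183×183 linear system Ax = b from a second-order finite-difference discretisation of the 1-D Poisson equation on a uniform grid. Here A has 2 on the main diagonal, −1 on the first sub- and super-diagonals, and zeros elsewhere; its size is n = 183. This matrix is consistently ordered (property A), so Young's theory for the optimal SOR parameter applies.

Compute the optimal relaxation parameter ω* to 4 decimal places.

spectrum of D⁻¹(L+U) = {cos(kπ/184) : 1≤k≤183}; ρ_J = cos(π/184) = 0.9999.
1 − cos²(π/184) = sin²(π/184) ⇒ √(1−ρ_J²) = sin(π/184) = 0.01707.
Young: ω* = 2/(1+√(1−ρ_J²)) = 2/(1+0.01707) = 2/1.01707 = 1.9664.
ρ(B_{ω*}) = ω*−1 = 0.9664

ω* = 1.9664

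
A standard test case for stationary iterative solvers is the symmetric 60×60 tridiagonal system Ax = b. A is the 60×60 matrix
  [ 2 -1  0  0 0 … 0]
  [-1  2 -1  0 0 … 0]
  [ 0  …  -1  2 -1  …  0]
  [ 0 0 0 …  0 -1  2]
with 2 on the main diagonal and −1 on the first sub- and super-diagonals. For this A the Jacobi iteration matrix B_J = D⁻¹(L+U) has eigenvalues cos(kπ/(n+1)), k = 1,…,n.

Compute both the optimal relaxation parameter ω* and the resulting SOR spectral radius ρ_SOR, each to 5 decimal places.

spectrum of D⁻¹(L+U) = {cos(kπ/61) : 1≤k≤60}; ρ_J = cos(π/61) = 0.99867.
1 − cos²(π/61) = sin²(π/61) ⇒ √(1−ρ_J²) = sin(π/61) = 0.051479.
ω* = 2 / (1 + 0.051479) = 2 / 1.051479 ≈ 1.90208.
[ρ_SOR] ω* − 1 = 0.90208.

ω* = 1.90208, ρ_SOR = 0.90208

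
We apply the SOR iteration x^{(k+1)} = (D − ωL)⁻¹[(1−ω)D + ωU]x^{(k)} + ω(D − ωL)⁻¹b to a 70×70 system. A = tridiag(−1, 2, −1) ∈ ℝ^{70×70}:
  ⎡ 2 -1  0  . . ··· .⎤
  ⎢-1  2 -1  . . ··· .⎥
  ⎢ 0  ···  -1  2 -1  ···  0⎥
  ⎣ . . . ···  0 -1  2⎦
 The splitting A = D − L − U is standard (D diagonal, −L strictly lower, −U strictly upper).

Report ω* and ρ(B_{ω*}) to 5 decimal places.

ρ_J = max_k |cos(kπ/71)| = cos(π/71) = 0.99902
1 − cos²(π/71) = sin²(π/71) ⇒ √(1−ρ_J²) = sin(π/71) = 0.044233.
[ω*] 2 ÷ (1 + 0.044233) = 2 ÷ 1.044233 = 1.91528.
and ρ(B_{ω*}) = 1.91528 − 1 = 0.91528.

ω* = 1.91528, ρ_SOR = 0.91528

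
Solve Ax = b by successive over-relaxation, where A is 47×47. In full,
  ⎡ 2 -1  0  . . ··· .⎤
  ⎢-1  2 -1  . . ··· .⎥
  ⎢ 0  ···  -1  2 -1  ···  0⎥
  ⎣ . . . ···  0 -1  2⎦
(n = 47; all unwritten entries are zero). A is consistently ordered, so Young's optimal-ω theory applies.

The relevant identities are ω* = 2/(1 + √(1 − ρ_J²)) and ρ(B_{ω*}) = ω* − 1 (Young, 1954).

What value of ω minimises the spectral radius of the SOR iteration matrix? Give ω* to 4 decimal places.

ω* = 1.8772

[ρ_J] n=47: ρ(B_J) = cos(π/(n+1)) = cos(π/48) = 0.9979.
√(1−ρ_J²) simplifies to sin(π/48) = 0.06540.
ω* = 2 / (1 + 0.06540) = 2 / 1.06540 ≈ 1.8772.
[ρ_SOR] ω* − 1 = 0.8772.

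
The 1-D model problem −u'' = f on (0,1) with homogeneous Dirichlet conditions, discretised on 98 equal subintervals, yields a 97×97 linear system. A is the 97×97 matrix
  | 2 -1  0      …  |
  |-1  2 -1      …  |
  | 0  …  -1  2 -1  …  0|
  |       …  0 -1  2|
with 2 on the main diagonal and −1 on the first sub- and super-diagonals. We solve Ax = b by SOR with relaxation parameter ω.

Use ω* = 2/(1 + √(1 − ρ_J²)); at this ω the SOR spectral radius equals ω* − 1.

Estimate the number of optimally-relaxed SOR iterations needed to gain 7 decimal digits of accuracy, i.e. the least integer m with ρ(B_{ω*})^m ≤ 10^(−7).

ρ_J = max_k |cos(kπ/98)| = cos(π/98) = 0.9994862
√(1 − cos²(π/98)) = sin(π/98) ≈ 0.0320516.
Young: ω* = 2/(1+√(1−ρ_J²)) = 2/(1+0.0320516) = 2/1.0320516 = 1.9378876.
Hence ρ(B_{ω*}) = 1.9378876 − 1 = 0.9378876.
For 7 digits: m = 7·ln10 / (−ln 0.9378876) = 16.1181/0.0641252 = 251.354; round up → m = 252.

m = 252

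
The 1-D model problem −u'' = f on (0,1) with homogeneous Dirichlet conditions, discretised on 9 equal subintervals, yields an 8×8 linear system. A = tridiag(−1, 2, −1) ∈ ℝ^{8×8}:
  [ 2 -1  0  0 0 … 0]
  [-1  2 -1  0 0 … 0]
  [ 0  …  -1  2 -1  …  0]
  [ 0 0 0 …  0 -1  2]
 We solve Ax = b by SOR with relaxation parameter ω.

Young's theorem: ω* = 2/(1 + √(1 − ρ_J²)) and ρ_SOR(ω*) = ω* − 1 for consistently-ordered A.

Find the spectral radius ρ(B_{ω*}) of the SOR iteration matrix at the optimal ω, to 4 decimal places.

ρ_SOR = 0.4903

[ρ_J] n=8: ρ(B_J) = cos(π/(n+1)) = cos(π/9) = 0.9397.
√(1−ρ_J²) = |sin(π/9)| = 0.34202
ω* = 2 / (1 + 0.34202) = 2 / 1.34202 ≈ 1.4903.
ρ(B_{ω*}) = ω*−1 = 0.4903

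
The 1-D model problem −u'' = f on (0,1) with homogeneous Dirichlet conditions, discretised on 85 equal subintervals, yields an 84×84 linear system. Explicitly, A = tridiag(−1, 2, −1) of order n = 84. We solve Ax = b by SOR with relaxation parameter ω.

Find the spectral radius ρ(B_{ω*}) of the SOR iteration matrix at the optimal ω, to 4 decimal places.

B_J for the 84×84 system has eigenvalues cos(kπ/85); ρ_J = cos(π/85) = 0.9993.
√(1 − cos²(π/85)) = sin(π/85) ≈ 0.03695.
ω* = 2 / (1 + 0.03695) = 2 / 1.03695 ≈ 1.9287.
ρ(B_{ω*}) = ω*−1 = 0.9287

ρ_SOR = 0.9287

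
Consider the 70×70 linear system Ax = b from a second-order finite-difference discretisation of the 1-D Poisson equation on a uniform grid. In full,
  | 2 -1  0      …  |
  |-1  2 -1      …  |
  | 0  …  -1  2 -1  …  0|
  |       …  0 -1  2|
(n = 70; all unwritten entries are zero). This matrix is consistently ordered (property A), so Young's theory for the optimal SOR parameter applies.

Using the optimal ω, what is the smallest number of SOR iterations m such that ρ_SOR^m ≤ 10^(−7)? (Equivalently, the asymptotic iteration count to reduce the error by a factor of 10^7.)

ρ_J = max_k |cos(kπ/71)| = cos(π/71) = 0.9990212
√(1−ρ_J²) = |sin(π/71)| = 0.0442333
Young: ω* = 2/(1+√(1−ρ_J²)) = 2/(1+0.0442333) = 2/1.0442333 = 1.9152808.
ρ_SOR = ω* − 1 = 1.9152808 − 1 = 0.9152808.
Need (0.9152808)^m ≤ 10^(−7): m ≥ 7·ln10/|ln 0.9152808| = 16.1181/0.0885244 = 182.075 ⇒ m = 183.

m = 183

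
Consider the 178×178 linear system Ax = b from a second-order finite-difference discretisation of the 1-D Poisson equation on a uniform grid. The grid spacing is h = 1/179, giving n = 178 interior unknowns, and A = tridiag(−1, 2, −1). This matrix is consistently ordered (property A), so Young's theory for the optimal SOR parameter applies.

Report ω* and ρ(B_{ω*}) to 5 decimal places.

n=178: λ(B_J) = 1 − λ(A)/2 = cos(kπ/179); k=1 gives ρ_J = 0.99985.
√(1 − cos²(π/179)) = sin(π/179) ≈ 0.017550.
[ω*] 2 ÷ (1 + 0.017550) = 2 ÷ 1.017550 = 1.96551.
[ρ_SOR] ω* − 1 = 0.96551.

ω* = 1.96551, ρ_SOR = 0.96551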